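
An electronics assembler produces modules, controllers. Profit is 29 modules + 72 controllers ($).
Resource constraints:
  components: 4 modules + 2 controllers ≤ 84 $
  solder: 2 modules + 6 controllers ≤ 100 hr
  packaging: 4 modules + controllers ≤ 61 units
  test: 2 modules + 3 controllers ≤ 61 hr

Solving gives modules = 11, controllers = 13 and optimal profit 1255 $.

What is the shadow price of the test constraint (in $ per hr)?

Binding: solder and test. Non-binding: components (14 unused), packaging (4 unused).
By complementary slackness, y = 0 for the non-binding constraints.
The binding rows give the dual system: 2·y_solder + 2·y_test = 29 and 6·y_solder + 3·y_test = 72.
Solving: y_solder = 9.5, y_test = 5.
Shadow price of test = 5.

5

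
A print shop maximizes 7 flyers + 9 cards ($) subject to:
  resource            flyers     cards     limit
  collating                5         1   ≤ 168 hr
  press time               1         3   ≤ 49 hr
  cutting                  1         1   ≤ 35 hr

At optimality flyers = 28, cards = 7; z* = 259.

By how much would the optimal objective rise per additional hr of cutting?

At the optimum: collating uses 147 of 168 (slack = 21); press time uses 49 of 49 (binding); cutting uses 35 of 35 (binding).
Since collating is not tight, its dual is 0.
Dual feasibility on the basic columns requires 1·y_press time + 1·y_cutting = 7, 3·y_press time + 1·y_cutting = 9.
This yields shadow prices y_press time = 1, y_cutting = 6.
Shadow price of cutting = 6.

6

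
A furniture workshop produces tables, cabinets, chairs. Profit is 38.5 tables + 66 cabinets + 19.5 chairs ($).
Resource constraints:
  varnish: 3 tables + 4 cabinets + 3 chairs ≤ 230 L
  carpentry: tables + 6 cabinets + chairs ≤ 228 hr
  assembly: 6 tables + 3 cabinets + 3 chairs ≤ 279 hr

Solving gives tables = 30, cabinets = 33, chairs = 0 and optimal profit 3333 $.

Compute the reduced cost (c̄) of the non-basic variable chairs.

-4

Binding: carpentry and assembly. Non-binding: varnish (8 unused).
Since varnish is not tight, its dual is 0.
Dual feasibility on the basic columns requires 1·y_carpentry + 6·y_assembly = 38.5, 6·y_carpentry + 3·y_assembly = 66.
Solving: y_carpentry = 8.5, y_assembly = 5.
Reduced cost of chairs: c₃ − yᵀa₃ = 19.5 − (8.5·1 + 5·3) = 19.5 − 23.5 = -4.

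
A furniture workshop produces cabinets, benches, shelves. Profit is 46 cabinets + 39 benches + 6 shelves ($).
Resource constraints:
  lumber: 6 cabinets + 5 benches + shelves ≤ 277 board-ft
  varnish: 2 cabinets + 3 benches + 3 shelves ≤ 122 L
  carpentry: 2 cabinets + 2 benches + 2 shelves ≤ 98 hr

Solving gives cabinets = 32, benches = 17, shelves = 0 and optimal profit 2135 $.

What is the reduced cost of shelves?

-5

Binding: lumber and carpentry. Non-binding: varnish (7 unused).
Slack constraints have shadow price 0 (complementary slackness).
Dual feasibility on the basic columns requires 6·y_lumber + 2·y_carpentry = 46, 5·y_lumber + 2·y_carpentry = 39.
Solving: y_lumber = 7, y_carpentry = 2.
Reduced cost of shelves: c₃ − yᵀa₃ = 6 − (7·1 + 2·2) = 6 − 11 = -5.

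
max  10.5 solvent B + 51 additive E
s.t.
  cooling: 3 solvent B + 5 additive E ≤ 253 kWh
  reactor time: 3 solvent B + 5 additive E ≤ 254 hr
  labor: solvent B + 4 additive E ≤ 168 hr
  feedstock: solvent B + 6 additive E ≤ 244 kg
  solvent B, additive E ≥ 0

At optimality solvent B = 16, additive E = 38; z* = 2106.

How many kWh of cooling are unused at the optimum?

cooling used = 3·16 + 5·38 = 238; slack = 253 − 238 = 15.

15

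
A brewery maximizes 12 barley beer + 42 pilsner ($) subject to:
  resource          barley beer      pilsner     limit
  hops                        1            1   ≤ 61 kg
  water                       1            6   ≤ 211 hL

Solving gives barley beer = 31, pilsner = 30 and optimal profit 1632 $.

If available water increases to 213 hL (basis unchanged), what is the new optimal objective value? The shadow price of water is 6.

1644

Δb = 2, so new z* = 1632 + (6)·(2) = 1632 + 12 = 1644.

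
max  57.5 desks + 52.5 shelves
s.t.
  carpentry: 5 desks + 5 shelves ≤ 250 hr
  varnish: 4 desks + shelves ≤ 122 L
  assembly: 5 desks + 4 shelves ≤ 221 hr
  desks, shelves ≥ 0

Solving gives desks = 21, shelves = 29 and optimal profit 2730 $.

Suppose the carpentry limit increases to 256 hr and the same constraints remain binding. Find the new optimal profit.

2769

Check each constraint at x*: carpentry 250/250 (tight); varnish 113/122 (slack 9); assembly 221/221 (tight).
Since varnish is not tight, its dual is 0.
Dual feasibility on the basic columns requires 5·y_carpentry + 5·y_assembly = 57.5, 5·y_carpentry + 4·y_assembly = 52.5.
Solving: y_carpentry = 6.5, y_assembly = 5.
Δz = y_carpentry·Δb = 6.5 × (6) = 39, so new z* = 2730 + 39 = 2769.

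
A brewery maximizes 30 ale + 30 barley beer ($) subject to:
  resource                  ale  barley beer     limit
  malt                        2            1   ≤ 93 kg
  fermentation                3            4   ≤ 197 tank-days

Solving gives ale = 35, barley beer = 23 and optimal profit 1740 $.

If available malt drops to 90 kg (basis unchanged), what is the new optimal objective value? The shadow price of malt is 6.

Δb = -3, so new z* = 1740 + (6)·(-3) = 1740 − 18 = 1722.

1722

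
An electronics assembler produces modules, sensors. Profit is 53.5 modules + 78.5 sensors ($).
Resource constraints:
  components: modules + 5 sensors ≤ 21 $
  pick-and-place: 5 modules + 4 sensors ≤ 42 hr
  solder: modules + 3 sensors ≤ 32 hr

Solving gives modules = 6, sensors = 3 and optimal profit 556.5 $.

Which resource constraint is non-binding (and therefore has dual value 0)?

solder

components: 21/21 (binding)
pick-and-place: 42/42 (binding)
solder: 15/32 (slack 17)
By complementary slackness, a constraint with positive slack has shadow price 0 → solder.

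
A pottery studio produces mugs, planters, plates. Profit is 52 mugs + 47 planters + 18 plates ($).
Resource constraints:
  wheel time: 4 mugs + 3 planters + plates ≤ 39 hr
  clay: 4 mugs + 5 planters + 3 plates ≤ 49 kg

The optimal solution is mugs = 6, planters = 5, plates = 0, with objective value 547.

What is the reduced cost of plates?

-3

At the optimum: wheel time uses 39 of 39 (binding); clay uses 49 of 49 (binding).
The binding rows give the dual system: 4·y_wheel time + 4·y_clay = 52 and 3·y_wheel time + 5·y_clay = 47.
Solving: y_wheel time = 9, y_clay = 4.
Reduced cost of plates: c₃ − yᵀa₃ = 18 − (9·1 + 4·3) = 18 − 21 = -3.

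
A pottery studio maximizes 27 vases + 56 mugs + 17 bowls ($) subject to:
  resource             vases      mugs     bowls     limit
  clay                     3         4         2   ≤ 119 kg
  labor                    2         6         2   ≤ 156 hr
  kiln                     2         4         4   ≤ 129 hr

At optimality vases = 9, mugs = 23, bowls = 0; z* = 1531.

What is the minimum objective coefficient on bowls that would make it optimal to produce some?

Binding: clay and labor. Non-binding: kiln (19 unused).
Slack constraints have shadow price 0 (complementary slackness).
The binding rows give the dual system: 3·y_clay + 2·y_labor = 27 and 4·y_clay + 6·y_labor = 56.
Solving: y_clay = 5, y_labor = 6.
bowls enters the basis when its profit ≥ yᵀa₃ = 5·2 + 6·2 = 22.

22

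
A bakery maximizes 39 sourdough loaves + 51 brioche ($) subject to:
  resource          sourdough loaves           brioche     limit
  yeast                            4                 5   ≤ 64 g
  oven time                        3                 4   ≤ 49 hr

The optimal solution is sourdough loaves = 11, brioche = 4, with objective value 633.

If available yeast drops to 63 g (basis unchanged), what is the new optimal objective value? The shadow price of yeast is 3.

Δb = -1, so new z* = 633 + (3)·(-1) = 633 − 3 = 630.

630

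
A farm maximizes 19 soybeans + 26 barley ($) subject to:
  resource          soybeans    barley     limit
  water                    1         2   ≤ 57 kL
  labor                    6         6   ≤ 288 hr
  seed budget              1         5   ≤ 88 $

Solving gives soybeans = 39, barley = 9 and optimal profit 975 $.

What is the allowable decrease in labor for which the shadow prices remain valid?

8

Binding constraints: water, labor. The basis is B = [[1,2],[6,6]] with det -6.
Per unit decrease in labor, x* moves by d = (-0.3333, 0.1667).
The basis stays optimal until seed budget becomes binding; allowable decrease = 8 hr.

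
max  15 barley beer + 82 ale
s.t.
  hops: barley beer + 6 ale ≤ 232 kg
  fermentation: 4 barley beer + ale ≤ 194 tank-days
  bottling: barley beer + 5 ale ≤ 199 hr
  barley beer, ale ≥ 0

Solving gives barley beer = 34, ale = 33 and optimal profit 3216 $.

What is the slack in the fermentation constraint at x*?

fermentation used = 4·34 + 1·33 = 169; slack = 194 − 169 = 25.

25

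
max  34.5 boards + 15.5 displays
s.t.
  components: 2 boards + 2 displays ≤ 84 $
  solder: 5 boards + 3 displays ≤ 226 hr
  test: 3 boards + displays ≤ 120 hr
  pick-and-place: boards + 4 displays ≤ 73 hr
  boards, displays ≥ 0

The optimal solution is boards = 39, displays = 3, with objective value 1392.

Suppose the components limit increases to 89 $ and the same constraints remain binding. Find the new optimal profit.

1407

At the optimum: components uses 84 of 84 (binding); solder uses 204 of 226 (slack = 22); test uses 120 of 120 (binding); pick-and-place uses 51 of 73 (slack = 22).
Slack constraints have shadow price 0 (complementary slackness).
Dual feasibility on the basic columns requires 2·y_components + 3·y_test = 34.5, 2·y_components + 1·y_test = 15.5.
This yields shadow prices y_components = 3, y_test = 9.5.
Δz = y_components·Δb = 3 × (5) = 15, so new z* = 1392 + 15 = 1407.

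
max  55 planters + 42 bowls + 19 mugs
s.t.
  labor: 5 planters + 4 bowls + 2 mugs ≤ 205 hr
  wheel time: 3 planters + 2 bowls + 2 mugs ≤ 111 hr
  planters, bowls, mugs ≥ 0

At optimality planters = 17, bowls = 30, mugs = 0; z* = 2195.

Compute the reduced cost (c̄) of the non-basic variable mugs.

At the optimum: labor uses 205 of 205 (binding); wheel time uses 111 of 111 (binding).
Dual feasibility on the basic columns requires 5·y_labor + 3·y_wheel time = 55, 4·y_labor + 2·y_wheel time = 42.
Solving: y_labor = 8, y_wheel time = 5.
Reduced cost of mugs: c₃ − yᵀa₃ = 19 − (8·2 + 5·2) = 19 − 26 = -7.

-7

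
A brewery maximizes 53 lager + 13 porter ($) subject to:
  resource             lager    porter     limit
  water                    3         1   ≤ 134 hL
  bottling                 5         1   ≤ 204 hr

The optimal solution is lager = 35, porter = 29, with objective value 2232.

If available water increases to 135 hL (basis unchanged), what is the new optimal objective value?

Both water and bottling are binding at x*.
Dual feasibility on the basic columns requires 3·y_water + 5·y_bottling = 53, 1·y_water + 1·y_bottling = 13.
This yields shadow prices y_water = 6, y_bottling = 7.
Δz = y_water·Δb = 6 × (1) = 6, so new z* = 2232 + 6 = 2238.

2238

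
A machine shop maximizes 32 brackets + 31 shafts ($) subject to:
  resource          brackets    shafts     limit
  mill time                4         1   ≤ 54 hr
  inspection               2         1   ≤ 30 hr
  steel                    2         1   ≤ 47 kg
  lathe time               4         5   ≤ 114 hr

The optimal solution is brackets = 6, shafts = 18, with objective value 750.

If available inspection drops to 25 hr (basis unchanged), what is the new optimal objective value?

720

Binding: inspection and lathe time. Non-binding: mill time (12 unused), steel (17 unused).
Slack constraints have shadow price 0 (complementary slackness).
The binding rows give the dual system: 2·y_inspection + 4·y_lathe time = 32 and 1·y_inspection + 5·y_lathe time = 31.
→ y_inspection = 6 and y_lathe time = 5.
Δz = y_inspection·Δb = 6 × (-5) = -30, so new z* = 750 − 30 = 720.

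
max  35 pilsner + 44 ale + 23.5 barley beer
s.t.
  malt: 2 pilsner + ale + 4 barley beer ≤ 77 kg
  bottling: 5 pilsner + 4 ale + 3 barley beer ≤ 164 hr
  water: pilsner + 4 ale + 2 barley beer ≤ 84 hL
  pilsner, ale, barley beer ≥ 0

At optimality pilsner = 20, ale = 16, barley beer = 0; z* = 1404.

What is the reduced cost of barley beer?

-4.5

At the optimum: malt uses 56 of 77 (slack = 21); bottling uses 164 of 164 (binding); water uses 84 of 84 (binding).
Since malt is not tight, its dual is 0.
From A_Bᵀ y = c: 5·y_bottling + 1·y_water = 35; 4·y_bottling + 4·y_water = 44.
→ y_bottling = 6 and y_water = 5.
Reduced cost of barley beer: c₃ − yᵀa₃ = 23.5 − (6·3 + 5·2) = 23.5 − 28 = -4.5.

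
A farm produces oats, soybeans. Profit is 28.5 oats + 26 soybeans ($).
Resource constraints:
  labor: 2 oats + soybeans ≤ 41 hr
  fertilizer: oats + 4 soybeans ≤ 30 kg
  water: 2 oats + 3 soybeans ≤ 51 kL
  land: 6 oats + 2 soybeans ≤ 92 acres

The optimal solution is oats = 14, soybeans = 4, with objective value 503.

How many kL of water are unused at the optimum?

water used = 2·14 + 3·4 = 40; slack = 51 − 40 = 11.

11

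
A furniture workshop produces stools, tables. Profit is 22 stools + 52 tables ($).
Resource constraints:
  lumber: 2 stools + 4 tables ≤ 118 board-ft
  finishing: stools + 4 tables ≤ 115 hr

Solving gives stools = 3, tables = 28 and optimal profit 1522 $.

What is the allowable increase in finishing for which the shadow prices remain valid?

3

Binding constraints: lumber, finishing. The basis is B = [[2,4],[1,4]] with det 4.
Per unit increase in finishing, x* moves by d = (-1, 0.5).
The basis stays optimal until stools reaches 0; allowable increase = 3 hr.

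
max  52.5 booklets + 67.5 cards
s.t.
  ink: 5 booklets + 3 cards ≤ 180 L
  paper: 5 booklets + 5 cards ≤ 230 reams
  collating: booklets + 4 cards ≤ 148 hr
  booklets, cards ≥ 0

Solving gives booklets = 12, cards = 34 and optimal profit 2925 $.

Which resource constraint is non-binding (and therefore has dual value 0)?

ink

ink: 162/180 (slack 18)
paper: 230/230 (binding)
collating: 148/148 (binding)
By complementary slackness, a constraint with positive slack has shadow price 0 → ink.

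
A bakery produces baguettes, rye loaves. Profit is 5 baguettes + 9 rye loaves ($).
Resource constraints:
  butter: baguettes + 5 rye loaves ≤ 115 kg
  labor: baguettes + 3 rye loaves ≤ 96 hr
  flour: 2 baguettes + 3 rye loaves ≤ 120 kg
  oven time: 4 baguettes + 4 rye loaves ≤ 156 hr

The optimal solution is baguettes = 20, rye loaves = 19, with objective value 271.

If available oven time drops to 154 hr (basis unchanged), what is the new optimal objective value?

269

At the optimum: butter uses 115 of 115 (binding); labor uses 77 of 96 (slack = 19); flour uses 97 of 120 (slack = 23); oven time uses 156 of 156 (binding).
By complementary slackness, y = 0 for the non-binding constraints.
The binding rows give the dual system: 1·y_butter + 4·y_oven time = 5 and 5·y_butter + 4·y_oven time = 9.
This yields shadow prices y_butter = 1, y_oven time = 1.
Δz = y_oven time·Δb = 1 × (-2) = -2, so new z* = 271 − 2 = 269.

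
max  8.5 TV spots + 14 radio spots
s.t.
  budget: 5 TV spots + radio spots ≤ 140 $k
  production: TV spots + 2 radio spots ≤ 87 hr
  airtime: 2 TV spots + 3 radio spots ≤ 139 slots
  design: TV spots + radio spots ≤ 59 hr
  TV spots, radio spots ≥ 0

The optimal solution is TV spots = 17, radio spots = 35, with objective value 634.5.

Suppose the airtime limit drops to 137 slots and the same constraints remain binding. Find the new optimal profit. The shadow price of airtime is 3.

628.5

Δb = -2, so new z* = 634.5 + (3)·(-2) = 634.5 − 6 = 628.5.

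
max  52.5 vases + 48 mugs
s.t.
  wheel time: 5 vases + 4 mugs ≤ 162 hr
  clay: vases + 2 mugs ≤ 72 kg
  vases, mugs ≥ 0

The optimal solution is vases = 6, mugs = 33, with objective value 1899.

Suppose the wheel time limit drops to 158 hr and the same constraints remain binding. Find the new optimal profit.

1861

Both wheel time and clay are binding at x*.
The binding rows give the dual system: 5·y_wheel time + 1·y_clay = 52.5 and 4·y_wheel time + 2·y_clay = 48.
Solving: y_wheel time = 9.5, y_clay = 5.
Δz = y_wheel time·Δb = 9.5 × (-4) = -38, so new z* = 1899 − 38 = 1861.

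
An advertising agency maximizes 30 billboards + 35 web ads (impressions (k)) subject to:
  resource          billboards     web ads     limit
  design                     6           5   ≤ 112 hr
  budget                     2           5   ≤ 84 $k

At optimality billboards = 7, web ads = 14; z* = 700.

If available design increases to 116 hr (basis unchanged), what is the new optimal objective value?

716

Check each constraint at x*: design 112/112 (tight); budget 84/84 (tight).
The binding rows give the dual system: 6·y_design + 2·y_budget = 30 and 5·y_design + 5·y_budget = 35.
Solving: y_design = 4, y_budget = 3.
Δz = y_design·Δb = 4 × (4) = 16, so new z* = 700 + 16 = 716.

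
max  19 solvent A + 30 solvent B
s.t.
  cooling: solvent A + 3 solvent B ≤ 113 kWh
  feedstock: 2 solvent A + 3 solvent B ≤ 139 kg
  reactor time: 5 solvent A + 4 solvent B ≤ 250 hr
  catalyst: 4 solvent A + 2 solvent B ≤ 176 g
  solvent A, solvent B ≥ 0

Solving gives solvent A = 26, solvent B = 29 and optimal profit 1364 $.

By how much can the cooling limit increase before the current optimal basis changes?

26

Binding constraints: cooling, feedstock. The basis is B = [[1,3],[2,3]] with det -3.
Per unit increase in cooling, x* moves by d = (-1, 0.6667).
The basis stays optimal until solvent A reaches 0; allowable increase = 26 kWh.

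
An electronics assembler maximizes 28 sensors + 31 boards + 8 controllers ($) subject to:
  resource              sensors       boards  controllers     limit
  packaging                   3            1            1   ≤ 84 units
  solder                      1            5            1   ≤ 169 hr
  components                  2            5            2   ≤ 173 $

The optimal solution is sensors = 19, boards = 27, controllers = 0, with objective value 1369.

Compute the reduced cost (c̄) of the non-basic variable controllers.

Check each constraint at x*: packaging 84/84 (tight); solder 154/169 (slack 15); components 173/173 (tight).
Slack constraints have shadow price 0 (complementary slackness).
Dual feasibility on the basic columns requires 3·y_packaging + 2·y_components = 28, 1·y_packaging + 5·y_components = 31.
Solving: y_packaging = 6, y_components = 5.
Reduced cost of controllers: c₃ − yᵀa₃ = 8 − (6·1 + 5·2) = 8 − 16 = -8.

-8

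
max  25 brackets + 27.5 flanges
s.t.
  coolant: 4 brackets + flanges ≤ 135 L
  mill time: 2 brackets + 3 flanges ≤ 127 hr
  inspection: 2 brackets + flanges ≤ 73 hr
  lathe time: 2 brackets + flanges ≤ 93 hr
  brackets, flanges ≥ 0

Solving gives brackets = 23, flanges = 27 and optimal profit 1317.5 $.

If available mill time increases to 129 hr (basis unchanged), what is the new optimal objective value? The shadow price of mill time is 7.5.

Δb = 2, so new z* = 1317.5 + (7.5)·(2) = 1317.5 + 15 = 1332.5.

1332.5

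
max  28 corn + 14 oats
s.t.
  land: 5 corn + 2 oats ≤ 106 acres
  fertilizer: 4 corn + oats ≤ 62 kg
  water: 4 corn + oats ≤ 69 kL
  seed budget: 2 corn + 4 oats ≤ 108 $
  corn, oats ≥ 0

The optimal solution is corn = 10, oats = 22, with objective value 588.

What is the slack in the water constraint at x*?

7

water used = 4·10 + 1·22 = 62; slack = 69 − 62 = 7.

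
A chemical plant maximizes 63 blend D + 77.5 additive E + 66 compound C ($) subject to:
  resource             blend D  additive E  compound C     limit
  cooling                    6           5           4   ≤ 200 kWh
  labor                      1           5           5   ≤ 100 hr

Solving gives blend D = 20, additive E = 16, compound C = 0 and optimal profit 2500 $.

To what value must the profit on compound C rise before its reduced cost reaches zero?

68

At the optimum: cooling uses 200 of 200 (binding); labor uses 100 of 100 (binding).
From A_Bᵀ y = c: 6·y_cooling + 1·y_labor = 63; 5·y_cooling + 5·y_labor = 77.5.
This yields shadow prices y_cooling = 9.5, y_labor = 6.
compound C enters the basis when its profit ≥ yᵀa₃ = 9.5·4 + 6·5 = 68.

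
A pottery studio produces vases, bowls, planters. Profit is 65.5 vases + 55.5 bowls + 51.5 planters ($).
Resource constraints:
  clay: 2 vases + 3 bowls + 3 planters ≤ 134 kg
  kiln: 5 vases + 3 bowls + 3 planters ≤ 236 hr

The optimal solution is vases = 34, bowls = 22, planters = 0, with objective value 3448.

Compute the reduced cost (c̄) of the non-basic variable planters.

-4

Both clay and kiln are binding at x*.
The binding rows give the dual system: 2·y_clay + 5·y_kiln = 65.5 and 3·y_clay + 3·y_kiln = 55.5.
→ y_clay = 9 and y_kiln = 9.5.
Reduced cost of planters: c₃ − yᵀa₃ = 51.5 − (9·3 + 9.5·3) = 51.5 − 55.5 = -4.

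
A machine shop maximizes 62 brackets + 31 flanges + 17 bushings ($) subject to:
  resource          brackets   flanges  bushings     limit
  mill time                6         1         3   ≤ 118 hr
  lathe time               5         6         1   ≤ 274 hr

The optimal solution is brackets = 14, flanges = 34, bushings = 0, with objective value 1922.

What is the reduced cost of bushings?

Both mill time and lathe time are binding at x*.
Dual feasibility on the basic columns requires 6·y_mill time + 5·y_lathe time = 62, 1·y_mill time + 6·y_lathe time = 31.
→ y_mill time = 7 and y_lathe time = 4.
Reduced cost of bushings: c₃ − yᵀa₃ = 17 − (7·3 + 4·1) = 17 − 25 = -8.

-8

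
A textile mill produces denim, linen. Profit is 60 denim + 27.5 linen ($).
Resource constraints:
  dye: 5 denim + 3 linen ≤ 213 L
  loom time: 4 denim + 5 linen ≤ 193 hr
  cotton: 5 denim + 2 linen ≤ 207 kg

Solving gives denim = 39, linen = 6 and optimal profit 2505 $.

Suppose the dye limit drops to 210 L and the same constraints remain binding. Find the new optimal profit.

2494.5

Check each constraint at x*: dye 213/213 (tight); loom time 186/193 (slack 7); cotton 207/207 (tight).
Slack constraints have shadow price 0 (complementary slackness).
The binding rows give the dual system: 5·y_dye + 5·y_cotton = 60 and 3·y_dye + 2·y_cotton = 27.5.
→ y_dye = 3.5 and y_cotton = 8.5.
Δz = y_dye·Δb = 3.5 × (-3) = -10.5, so new z* = 2505 − 10.5 = 2494.5.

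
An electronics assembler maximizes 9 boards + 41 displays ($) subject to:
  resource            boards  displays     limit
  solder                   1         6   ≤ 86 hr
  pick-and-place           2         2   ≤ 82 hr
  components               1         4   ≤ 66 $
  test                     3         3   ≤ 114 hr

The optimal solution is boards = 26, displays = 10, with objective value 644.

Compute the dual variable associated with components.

Check each constraint at x*: solder 86/86 (tight); pick-and-place 72/82 (slack 10); components 66/66 (tight); test 108/114 (slack 6).
Slack constraints have shadow price 0 (complementary slackness).
From A_Bᵀ y = c: 1·y_solder + 1·y_components = 9; 6·y_solder + 4·y_components = 41.
→ y_solder = 2.5 and y_components = 6.5.
Shadow price of components = 6.5.

6.5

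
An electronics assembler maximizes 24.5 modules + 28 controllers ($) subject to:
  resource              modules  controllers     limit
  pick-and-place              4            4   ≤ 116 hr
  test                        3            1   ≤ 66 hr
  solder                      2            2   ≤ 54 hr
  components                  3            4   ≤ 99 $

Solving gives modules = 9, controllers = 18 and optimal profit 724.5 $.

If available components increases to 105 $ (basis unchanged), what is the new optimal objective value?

At the optimum: pick-and-place uses 108 of 116 (slack = 8); test uses 45 of 66 (slack = 21); solder uses 54 of 54 (binding); components uses 99 of 99 (binding).
Since pick-and-place, test are not tight, their duals are 0.
From A_Bᵀ y = c: 2·y_solder + 3·y_components = 24.5; 2·y_solder + 4·y_components = 28.
This yields shadow prices y_solder = 7, y_components = 3.5.
Δz = y_components·Δb = 3.5 × (6) = 21, so new z* = 724.5 + 21 = 745.5.

745.5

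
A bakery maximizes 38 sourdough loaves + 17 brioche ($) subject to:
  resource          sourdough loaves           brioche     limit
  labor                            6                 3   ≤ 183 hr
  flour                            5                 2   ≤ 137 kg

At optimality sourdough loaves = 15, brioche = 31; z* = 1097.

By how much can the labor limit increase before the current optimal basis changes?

Binding constraints: labor, flour. The basis is B = [[6,3],[5,2]] with det -3.
Per unit increase in labor, x* moves by d = (-0.6667, 1.6667).
The basis stays optimal until sourdough loaves reaches 0; allowable increase = 22.5 hr.

22.5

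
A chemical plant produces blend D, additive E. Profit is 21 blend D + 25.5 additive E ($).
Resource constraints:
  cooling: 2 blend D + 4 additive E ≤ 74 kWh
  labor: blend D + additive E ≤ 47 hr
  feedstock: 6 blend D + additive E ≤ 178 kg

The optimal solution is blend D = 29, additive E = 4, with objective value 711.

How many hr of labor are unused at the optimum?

labor used = 1·29 + 1·4 = 33; slack = 47 − 33 = 14.

14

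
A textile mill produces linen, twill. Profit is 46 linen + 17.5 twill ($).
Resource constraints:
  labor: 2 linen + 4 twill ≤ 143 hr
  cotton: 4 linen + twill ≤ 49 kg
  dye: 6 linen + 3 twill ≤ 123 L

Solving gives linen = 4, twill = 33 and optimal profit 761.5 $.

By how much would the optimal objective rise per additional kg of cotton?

5.5

Check each constraint at x*: labor 140/143 (slack 3); cotton 49/49 (tight); dye 123/123 (tight).
Slack constraints have shadow price 0 (complementary slackness).
The binding rows give the dual system: 4·y_cotton + 6·y_dye = 46 and 1·y_cotton + 3·y_dye = 17.5.
This yields shadow prices y_cotton = 5.5, y_dye = 4.
Shadow price of cotton = 5.5.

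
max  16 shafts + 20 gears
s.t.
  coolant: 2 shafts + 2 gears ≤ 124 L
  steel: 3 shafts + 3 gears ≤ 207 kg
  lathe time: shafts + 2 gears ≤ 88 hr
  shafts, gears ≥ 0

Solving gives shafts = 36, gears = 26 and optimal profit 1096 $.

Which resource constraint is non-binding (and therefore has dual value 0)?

coolant: 124/124 (binding)
steel: 186/207 (slack 21)
lathe time: 88/88 (binding)
By complementary slackness, a constraint with positive slack has shadow price 0 → steel.

steel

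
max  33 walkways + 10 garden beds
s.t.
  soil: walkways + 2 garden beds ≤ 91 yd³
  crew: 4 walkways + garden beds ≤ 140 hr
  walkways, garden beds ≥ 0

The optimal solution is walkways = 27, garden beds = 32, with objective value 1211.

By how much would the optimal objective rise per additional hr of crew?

Both soil and crew are binding at x*.
Dual feasibility on the basic columns requires 1·y_soil + 4·y_crew = 33, 2·y_soil + 1·y_crew = 10.
Solving: y_soil = 1, y_crew = 8.
Shadow price of crew = 8.

8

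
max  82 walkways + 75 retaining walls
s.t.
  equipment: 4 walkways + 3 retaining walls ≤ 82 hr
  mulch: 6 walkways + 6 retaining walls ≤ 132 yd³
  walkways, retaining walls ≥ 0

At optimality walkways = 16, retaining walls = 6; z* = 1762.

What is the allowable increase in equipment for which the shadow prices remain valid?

6

Binding constraints: equipment, mulch. The basis is B = [[4,3],[6,6]] with det 6.
Per unit increase in equipment, x* moves by d = (1, -1).
The basis stays optimal until retaining walls reaches 0; allowable increase = 6 hr.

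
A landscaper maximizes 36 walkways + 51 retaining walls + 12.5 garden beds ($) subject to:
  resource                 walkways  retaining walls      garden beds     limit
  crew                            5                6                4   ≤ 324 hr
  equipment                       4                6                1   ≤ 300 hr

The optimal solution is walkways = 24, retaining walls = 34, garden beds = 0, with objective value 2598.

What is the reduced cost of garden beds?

-2

At the optimum: crew uses 324 of 324 (binding); equipment uses 300 of 300 (binding).
From A_Bᵀ y = c: 5·y_crew + 4·y_equipment = 36; 6·y_crew + 6·y_equipment = 51.
This yields shadow prices y_crew = 2, y_equipment = 6.5.
Reduced cost of garden beds: c₃ − yᵀa₃ = 12.5 − (2·4 + 6.5·1) = 12.5 − 14.5 = -2.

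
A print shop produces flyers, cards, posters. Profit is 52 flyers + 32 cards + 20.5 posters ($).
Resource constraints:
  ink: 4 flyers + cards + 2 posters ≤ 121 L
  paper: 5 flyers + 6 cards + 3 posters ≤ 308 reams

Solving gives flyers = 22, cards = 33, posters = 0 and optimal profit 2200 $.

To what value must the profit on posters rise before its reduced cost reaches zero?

28

Both ink and paper are binding at x*.
The binding rows give the dual system: 4·y_ink + 5·y_paper = 52 and 1·y_ink + 6·y_paper = 32.
Solving: y_ink = 8, y_paper = 4.
posters enters the basis when its profit ≥ yᵀa₃ = 8·2 + 4·3 = 28.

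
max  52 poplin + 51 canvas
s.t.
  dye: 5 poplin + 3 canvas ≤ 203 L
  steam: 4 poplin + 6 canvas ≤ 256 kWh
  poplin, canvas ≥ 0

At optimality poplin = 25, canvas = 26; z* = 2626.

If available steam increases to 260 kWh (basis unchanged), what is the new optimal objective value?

Check each constraint at x*: dye 203/203 (tight); steam 256/256 (tight).
Dual feasibility on the basic columns requires 5·y_dye + 4·y_steam = 52, 3·y_dye + 6·y_steam = 51.
Solving: y_dye = 6, y_steam = 5.5.
Δz = y_steam·Δb = 5.5 × (4) = 22, so new z* = 2626 + 22 = 2648.

2648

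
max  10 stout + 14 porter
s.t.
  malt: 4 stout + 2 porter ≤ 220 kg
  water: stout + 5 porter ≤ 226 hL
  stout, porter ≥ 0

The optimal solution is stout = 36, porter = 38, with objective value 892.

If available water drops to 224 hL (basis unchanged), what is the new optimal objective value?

888

Check each constraint at x*: malt 220/220 (tight); water 226/226 (tight).
From A_Bᵀ y = c: 4·y_malt + 1·y_water = 10; 2·y_malt + 5·y_water = 14.
→ y_malt = 2 and y_water = 2.
Δz = y_water·Δb = 2 × (-2) = -4, so new z* = 892 − 4 = 888.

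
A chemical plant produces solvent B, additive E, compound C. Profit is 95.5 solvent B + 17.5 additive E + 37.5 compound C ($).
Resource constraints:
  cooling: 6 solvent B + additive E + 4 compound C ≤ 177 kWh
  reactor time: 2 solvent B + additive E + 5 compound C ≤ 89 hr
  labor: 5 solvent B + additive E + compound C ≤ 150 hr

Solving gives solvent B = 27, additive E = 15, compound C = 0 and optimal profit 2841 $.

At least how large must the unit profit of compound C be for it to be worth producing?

Binding: cooling and labor. Non-binding: reactor time (20 unused).
Since reactor time is not tight, its dual is 0.
From A_Bᵀ y = c: 6·y_cooling + 5·y_labor = 95.5; 1·y_cooling + 1·y_labor = 17.5.
This yields shadow prices y_cooling = 8, y_labor = 9.5.
compound C enters the basis when its profit ≥ yᵀa₃ = 8·4 + 9.5·1 = 41.5.

41.5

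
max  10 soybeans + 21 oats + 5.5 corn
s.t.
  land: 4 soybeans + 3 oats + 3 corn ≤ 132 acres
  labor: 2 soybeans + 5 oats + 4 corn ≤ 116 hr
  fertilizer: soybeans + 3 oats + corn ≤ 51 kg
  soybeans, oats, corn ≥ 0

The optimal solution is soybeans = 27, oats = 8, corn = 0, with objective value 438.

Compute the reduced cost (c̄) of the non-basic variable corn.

Check each constraint at x*: land 132/132 (tight); labor 94/116 (slack 22); fertilizer 51/51 (tight).
Since labor is not tight, its dual is 0.
Dual feasibility on the basic columns requires 4·y_land + 1·y_fertilizer = 10, 3·y_land + 3·y_fertilizer = 21.
Solving: y_land = 1, y_fertilizer = 6.
Reduced cost of corn: c₃ − yᵀa₃ = 5.5 − (1·3 + 6·1) = 5.5 − 9 = -3.5.

-3.5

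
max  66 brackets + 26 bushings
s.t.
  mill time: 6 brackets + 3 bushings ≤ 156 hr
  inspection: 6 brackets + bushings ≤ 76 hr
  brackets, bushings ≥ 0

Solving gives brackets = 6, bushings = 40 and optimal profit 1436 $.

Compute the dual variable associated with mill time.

7.5

Check each constraint at x*: mill time 156/156 (tight); inspection 76/76 (tight).
The binding rows give the dual system: 6·y_mill time + 6·y_inspection = 66 and 3·y_mill time + 1·y_inspection = 26.
Solving: y_mill time = 7.5, y_inspection = 3.5.
Shadow price of mill time = 7.5.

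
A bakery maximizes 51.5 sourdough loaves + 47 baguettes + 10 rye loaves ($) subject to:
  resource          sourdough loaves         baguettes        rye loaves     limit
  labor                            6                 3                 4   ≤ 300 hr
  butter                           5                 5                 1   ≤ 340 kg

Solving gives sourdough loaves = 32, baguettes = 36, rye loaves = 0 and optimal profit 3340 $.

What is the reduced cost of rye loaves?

At the optimum: labor uses 300 of 300 (binding); butter uses 340 of 340 (binding).
The binding rows give the dual system: 6·y_labor + 5·y_butter = 51.5 and 3·y_labor + 5·y_butter = 47.
→ y_labor = 1.5 and y_butter = 8.5.
Reduced cost of rye loaves: c₃ − yᵀa₃ = 10 − (1.5·4 + 8.5·1) = 10 − 14.5 = -4.5.

-4.5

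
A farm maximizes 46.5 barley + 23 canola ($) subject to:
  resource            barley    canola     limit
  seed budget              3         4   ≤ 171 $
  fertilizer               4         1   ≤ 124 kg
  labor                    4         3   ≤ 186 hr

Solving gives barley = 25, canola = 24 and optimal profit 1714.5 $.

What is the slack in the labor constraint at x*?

labor used = 4·25 + 3·24 = 172; slack = 186 − 172 = 14.

14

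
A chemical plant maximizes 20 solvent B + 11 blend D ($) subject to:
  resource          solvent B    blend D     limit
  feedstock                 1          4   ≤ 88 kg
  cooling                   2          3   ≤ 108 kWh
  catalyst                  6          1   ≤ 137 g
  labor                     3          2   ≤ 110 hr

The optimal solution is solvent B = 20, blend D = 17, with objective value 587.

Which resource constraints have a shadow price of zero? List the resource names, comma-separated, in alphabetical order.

cooling, labor

feedstock: 88/88 (binding)
cooling: 91/108 (slack 17)
catalyst: 137/137 (binding)
labor: 94/110 (slack 16)
By complementary slackness, a constraint with positive slack has shadow price 0 → cooling, labor.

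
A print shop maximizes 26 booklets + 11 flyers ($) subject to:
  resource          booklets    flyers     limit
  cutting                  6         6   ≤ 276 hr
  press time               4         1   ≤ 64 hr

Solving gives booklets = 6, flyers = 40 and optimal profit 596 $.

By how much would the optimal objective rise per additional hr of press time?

5

Both cutting and press time are binding at x*.
Dual feasibility on the basic columns requires 6·y_cutting + 4·y_press time = 26, 6·y_cutting + 1·y_press time = 11.
→ y_cutting = 1 and y_press time = 5.
Shadow price of press time = 5.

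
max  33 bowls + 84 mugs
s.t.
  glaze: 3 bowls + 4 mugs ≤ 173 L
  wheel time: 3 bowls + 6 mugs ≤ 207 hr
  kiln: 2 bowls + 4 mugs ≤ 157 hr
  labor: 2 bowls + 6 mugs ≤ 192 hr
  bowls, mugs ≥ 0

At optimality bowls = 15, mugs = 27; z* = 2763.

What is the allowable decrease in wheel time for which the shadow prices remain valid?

15

Binding constraints: wheel time, labor. The basis is B = [[3,6],[2,6]] with det 6.
Per unit decrease in wheel time, x* moves by d = (-1, 0.3333).
The basis stays optimal until bowls reaches 0; allowable decrease = 15 hr.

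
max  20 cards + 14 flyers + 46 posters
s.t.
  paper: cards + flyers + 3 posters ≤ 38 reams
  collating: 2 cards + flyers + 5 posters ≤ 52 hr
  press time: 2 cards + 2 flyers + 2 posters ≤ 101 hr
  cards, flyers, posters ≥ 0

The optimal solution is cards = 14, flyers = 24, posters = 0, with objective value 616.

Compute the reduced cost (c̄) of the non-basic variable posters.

-8

Check each constraint at x*: paper 38/38 (tight); collating 52/52 (tight); press time 76/101 (slack 25).
Slack constraints have shadow price 0 (complementary slackness).
From A_Bᵀ y = c: 1·y_paper + 2·y_collating = 20; 1·y_paper + 1·y_collating = 14.
→ y_paper = 8 and y_collating = 6.
Reduced cost of posters: c₃ − yᵀa₃ = 46 − (8·3 + 6·5) = 46 − 54 = -8.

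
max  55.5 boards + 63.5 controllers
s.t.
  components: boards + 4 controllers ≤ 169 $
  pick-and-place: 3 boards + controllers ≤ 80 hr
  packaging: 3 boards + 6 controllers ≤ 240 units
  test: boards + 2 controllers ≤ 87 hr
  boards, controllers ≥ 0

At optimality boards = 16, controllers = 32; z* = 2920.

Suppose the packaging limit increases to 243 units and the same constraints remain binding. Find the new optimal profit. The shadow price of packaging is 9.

Δb = 3, so new z* = 2920 + (9)·(3) = 2920 + 27 = 2947.

2947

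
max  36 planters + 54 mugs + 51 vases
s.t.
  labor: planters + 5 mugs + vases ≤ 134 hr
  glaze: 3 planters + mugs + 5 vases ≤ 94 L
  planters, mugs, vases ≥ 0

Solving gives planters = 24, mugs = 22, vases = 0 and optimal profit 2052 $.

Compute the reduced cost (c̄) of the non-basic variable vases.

-3

At the optimum: labor uses 134 of 134 (binding); glaze uses 94 of 94 (binding).
From A_Bᵀ y = c: 1·y_labor + 3·y_glaze = 36; 5·y_labor + 1·y_glaze = 54.
→ y_labor = 9 and y_glaze = 9.
Reduced cost of vases: c₃ − yᵀa₃ = 51 − (9·1 + 9·5) = 51 − 54 = -3.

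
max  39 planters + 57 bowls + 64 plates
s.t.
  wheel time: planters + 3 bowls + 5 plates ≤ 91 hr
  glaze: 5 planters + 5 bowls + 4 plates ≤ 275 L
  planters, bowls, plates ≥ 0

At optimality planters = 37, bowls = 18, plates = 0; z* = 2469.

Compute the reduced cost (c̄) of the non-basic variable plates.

-5

Check each constraint at x*: wheel time 91/91 (tight); glaze 275/275 (tight).
The binding rows give the dual system: 1·y_wheel time + 5·y_glaze = 39 and 3·y_wheel time + 5·y_glaze = 57.
→ y_wheel time = 9 and y_glaze = 6.
Reduced cost of plates: c₃ − yᵀa₃ = 64 − (9·5 + 6·4) = 64 − 69 = -5.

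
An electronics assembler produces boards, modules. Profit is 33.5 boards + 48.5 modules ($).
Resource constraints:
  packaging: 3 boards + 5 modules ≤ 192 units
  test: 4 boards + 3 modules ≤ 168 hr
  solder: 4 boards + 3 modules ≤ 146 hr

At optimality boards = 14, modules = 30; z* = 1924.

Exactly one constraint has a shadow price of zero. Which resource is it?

test

packaging: 192/192 (binding)
test: 146/168 (slack 22)
solder: 146/146 (binding)
By complementary slackness, a constraint with positive slack has shadow price 0 → test.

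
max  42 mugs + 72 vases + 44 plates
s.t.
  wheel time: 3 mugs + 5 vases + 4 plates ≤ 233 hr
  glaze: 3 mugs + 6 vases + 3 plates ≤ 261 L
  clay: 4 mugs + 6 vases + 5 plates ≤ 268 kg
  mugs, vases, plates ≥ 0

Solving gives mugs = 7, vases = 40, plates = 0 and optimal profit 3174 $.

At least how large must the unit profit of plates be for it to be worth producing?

Binding: glaze and clay. Non-binding: wheel time (12 unused).
Slack constraints have shadow price 0 (complementary slackness).
From A_Bᵀ y = c: 3·y_glaze + 4·y_clay = 42; 6·y_glaze + 6·y_clay = 72.
Solving: y_glaze = 6, y_clay = 6.
plates enters the basis when its profit ≥ yᵀa₃ = 6·3 + 6·5 = 48.

48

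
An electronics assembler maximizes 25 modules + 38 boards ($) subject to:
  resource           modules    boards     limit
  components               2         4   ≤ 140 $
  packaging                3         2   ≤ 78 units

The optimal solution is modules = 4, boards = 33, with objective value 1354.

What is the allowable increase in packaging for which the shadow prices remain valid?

Binding constraints: components, packaging. The basis is B = [[2,4],[3,2]] with det -8.
Per unit increase in packaging, x* moves by d = (0.5, -0.25).
The basis stays optimal until boards reaches 0; allowable increase = 132 units.

132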